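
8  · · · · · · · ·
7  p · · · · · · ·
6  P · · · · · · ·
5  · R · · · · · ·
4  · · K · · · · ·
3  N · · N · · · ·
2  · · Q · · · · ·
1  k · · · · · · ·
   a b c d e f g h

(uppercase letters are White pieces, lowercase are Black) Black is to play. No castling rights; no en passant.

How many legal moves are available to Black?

0

Black to move; king on a1.
In check: no.
Legal moves: none.
Count: 0.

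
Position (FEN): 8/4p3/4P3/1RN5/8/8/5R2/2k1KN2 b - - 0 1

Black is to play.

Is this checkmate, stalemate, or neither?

stalemate

Black to move; black king on c1.
In check: no.
King squares — b1: attacked by Rb5; d1: attacked by Ke1; b2: attacked by Rf2; c2: attacked by Rf2; d2: attacked by Ke1.
Legal moves for Black: none.
Not in check and no legal moves → stalemate.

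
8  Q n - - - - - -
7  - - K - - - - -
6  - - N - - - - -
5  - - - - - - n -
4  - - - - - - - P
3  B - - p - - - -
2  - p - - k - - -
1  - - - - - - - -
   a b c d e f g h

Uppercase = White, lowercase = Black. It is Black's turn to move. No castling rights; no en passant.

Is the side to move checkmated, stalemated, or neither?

neither

Black to move; black king on e2.
In check: no.
Legal moves for Black include: Nd7, Nxc6, Na6+, Nh7, Nf7, Ne6+, Ne4, Nh3, Nf3, Kf3, Ke3, Kf2, Kd2, Kf1, Ke1, Kd1, d2, b1=Q, ... (list truncated; more exist).
Black has legal moves and is not in check → neither.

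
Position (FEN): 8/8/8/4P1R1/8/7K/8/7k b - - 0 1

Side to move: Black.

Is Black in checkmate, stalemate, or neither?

Black to move; black king on h1.
In check: no.
King squares — g1: attacked by Rg5; g2: attacked by Kh3; h2: attacked by Kh3.
Legal moves for Black: none.
Not in check and no legal moves → stalemate.

stalemate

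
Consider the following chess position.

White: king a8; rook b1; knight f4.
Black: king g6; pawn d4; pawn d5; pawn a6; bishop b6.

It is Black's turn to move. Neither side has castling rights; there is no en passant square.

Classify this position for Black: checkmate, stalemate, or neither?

Black to move; black king on g6.
In check: yes, from the white knight on f4.
Legal moves for Black: Kh7, Kg7, Kf7, Kh6, Kf6, Kg5, Kf5.
Black is in check but has 7 legal moves → neither.

neither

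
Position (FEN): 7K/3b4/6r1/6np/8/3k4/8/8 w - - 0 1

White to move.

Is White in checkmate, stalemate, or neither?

stalemate

White to move; white king on h8.
In check: no.
King squares — g7: attacked by Rg6; h7: attacked by Ng5; g8: attacked by Rg6.
Legal moves for White: none.
Not in check and no legal moves → stalemate.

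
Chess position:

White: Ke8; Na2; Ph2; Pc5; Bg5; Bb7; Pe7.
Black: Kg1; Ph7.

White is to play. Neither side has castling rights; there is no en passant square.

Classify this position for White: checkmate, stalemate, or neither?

neither

White to move; white king on e8.
In check: no.
Legal moves for White include: Kf8, Kd8, Kf7, Kd7, Bc8, Ba8, Bc6, Ba6, Bd5, Be4, Bf3, Bg2, Bh1, Bh6, Bf6, Bh4, Bf4, Be3+, ... (list truncated; more exist).
White has legal moves and is not in check → neither.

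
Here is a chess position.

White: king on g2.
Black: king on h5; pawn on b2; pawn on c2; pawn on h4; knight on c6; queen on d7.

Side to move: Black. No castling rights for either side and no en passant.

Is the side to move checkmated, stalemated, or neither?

neither

Black to move; black king on h5.
In check: no.
Legal moves for Black include: Qe8, Qd8, Qc8, Qh7, Qg7+, Qf7, Qe7, Qc7, Qb7, Qa7, Qe6, Qd6, Qf5, Qd5+, Qg4+, Qd4, Qh3+, Qd3, ... (list truncated; more exist).
Black has legal moves and is not in check → neither.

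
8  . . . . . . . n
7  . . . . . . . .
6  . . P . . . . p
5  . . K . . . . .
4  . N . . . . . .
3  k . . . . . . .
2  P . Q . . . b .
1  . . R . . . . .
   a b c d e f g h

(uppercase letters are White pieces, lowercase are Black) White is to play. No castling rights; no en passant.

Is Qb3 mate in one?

yes

After Qb3: black king on a3; in check: yes, from the white queen on b3.
King squares — a2: attacked by Qb3; b2: attacked by Qb3; b3: attacked by Pa2; a4: attacked by Qb3; b4: attacked by Qb3.
Black has no legal moves → checkmate.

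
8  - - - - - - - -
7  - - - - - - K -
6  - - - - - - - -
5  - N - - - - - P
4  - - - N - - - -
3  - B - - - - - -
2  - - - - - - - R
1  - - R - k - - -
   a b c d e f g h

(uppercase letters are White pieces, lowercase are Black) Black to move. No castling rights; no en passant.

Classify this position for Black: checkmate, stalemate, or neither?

Black to move; black king on e1.
In check: yes, from the white rook on c1.
King squares — d1: attacked by Rc1; f1: attacked by Rc1; d2: attacked by Rh2; e2: attacked by Rh2; f2: attacked by Rh2.
Legal moves for Black: none.
In check with no legal moves → checkmate.

checkmate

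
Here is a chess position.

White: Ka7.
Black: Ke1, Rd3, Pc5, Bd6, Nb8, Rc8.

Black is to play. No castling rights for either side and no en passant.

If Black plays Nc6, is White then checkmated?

After Nc6: white king on a7; in check: yes, from the black knight on c6.
White has 3 legal replies: Kb7, Kb6, Ka6.
In check but a legal move exists → not checkmate.

no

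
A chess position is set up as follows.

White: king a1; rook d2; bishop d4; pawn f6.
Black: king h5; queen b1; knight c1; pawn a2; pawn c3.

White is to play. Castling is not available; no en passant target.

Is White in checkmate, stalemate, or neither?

White to move; white king on a1.
In check: yes, from the black queen on b1.
King squares — b1: attacked by Pa2; a2: attacked by Qb1; b2: attacked by Qb1.
Legal moves for White: none.
In check with no legal moves → checkmate.

checkmate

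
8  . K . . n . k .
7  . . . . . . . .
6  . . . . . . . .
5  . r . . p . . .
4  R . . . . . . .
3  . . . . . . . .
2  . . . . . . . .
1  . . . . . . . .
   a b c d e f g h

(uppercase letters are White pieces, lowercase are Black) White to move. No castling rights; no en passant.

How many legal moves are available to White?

3

White to move; king on b8.
In check: yes, from the black rook on b5.
Legal moves: Kc8, Ka8, Ka7.
Count: 3.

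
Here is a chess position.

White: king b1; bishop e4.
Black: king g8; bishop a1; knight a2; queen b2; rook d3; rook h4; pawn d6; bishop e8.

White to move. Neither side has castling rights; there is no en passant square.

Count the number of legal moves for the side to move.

White to move; king on b1.
In check: yes, from the black queen on b2.
Legal moves: none.
Count: 0.

0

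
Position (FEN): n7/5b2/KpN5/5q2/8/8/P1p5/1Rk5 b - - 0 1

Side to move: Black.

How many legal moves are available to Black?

Black to move; king on c1.
In check: yes, from the white rook on b1.
Legal moves: Kd2, Kxb1, cxb1=Q, cxb1=R, cxb1=B, cxb1=N.
Count: 6.

6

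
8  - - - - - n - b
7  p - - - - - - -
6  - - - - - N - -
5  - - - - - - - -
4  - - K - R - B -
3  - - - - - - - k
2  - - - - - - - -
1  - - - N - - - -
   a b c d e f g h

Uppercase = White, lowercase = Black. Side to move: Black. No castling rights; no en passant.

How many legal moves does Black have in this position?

4

Black to move; king on h3.
In check: yes, from the white bishop on g4.
Legal moves: Kh4, Kg3, Kh2, Kg2.
Count: 4.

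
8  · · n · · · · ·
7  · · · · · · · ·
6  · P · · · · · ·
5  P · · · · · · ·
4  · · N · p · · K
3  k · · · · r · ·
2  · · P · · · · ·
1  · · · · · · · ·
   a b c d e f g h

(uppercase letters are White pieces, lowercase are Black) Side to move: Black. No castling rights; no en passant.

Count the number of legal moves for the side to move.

Black to move; king on a3.
In check: yes, from the white knight on c4.
Legal moves: Kb4, Ka4, Ka2.
Count: 3.

3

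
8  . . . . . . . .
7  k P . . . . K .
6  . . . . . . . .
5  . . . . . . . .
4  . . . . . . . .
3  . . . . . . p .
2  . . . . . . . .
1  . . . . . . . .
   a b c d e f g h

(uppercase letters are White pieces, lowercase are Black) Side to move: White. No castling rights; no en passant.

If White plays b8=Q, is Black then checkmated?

no

After b8=Q: black king on a7; in check: yes, from the white queen on b8.
Black has 2 legal replies: Kxb8, Ka6.
In check but a legal move exists → not checkmate.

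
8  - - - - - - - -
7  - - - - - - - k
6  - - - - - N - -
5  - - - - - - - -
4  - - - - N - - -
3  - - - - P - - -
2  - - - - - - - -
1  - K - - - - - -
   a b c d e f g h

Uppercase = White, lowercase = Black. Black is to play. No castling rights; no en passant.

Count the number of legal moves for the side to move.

4

Black to move; king on h7.
In check: yes, from the white knight on f6.
Legal moves: Kh8, Kg7, Kh6, Kg6.
Count: 4.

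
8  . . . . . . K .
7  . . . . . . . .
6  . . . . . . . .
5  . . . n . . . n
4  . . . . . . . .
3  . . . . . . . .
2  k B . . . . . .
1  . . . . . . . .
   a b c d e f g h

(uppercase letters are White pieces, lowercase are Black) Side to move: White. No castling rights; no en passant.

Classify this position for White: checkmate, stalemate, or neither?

White to move; white king on g8.
In check: no.
Legal moves for White: Kh8, Kf8, Kh7, Kf7, Bh8, Bg7, Bf6, Be5, Bd4, Bc3, Ba3, Bc1, Ba1.
White has 13 legal moves and is not in check → neither.

neither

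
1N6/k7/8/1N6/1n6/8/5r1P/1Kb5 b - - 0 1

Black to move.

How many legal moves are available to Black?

Black to move; king on a7.
In check: yes, from the white knight on b5.
Legal moves: Kxb8, Ka8, Kb7, Kb6.
Count: 4.

4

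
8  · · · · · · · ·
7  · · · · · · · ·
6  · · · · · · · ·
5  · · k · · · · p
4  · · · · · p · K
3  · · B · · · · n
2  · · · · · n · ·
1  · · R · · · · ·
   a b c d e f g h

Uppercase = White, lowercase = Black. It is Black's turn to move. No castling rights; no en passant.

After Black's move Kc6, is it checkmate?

After Kc6: white king on h4; in check: no.
White is not in check, so this cannot be checkmate.

no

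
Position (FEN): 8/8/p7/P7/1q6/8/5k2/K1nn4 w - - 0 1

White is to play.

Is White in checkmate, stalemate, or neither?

White to move; white king on a1.
In check: no.
King squares — b1: attacked by Qb4; a2: attacked by Nc1; b2: attacked by Nd1.
Legal moves for White: none.
Not in check and no legal moves → stalemate.

stalemate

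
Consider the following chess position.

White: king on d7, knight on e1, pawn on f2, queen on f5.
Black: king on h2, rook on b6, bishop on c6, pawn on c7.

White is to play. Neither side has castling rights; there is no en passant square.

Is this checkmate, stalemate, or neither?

White to move; white king on d7.
In check: yes, from the black bishop on c6.
Legal moves for White: Kd8, Kc8, Ke7, Kxc7, Ke6.
White is in check but has 5 legal moves → neither.

neither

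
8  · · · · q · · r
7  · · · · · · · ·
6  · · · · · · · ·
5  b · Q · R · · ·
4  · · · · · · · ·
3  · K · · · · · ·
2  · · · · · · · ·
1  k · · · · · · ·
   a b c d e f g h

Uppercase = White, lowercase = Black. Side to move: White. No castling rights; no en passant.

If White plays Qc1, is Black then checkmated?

yes

After Qc1: black king on a1; in check: yes, from the white queen on c1.
King squares — b1: attacked by Qc1; a2: attacked by Kb3; b2: attacked by Qc1.
Black has no legal moves → checkmate.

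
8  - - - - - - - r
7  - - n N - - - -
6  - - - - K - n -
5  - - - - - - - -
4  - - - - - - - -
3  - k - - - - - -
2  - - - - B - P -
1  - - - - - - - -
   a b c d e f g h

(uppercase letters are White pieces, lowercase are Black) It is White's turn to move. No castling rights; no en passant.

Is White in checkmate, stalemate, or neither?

neither

White to move; white king on e6.
In check: yes, from the black knight on c7.
Legal moves for White: Kf7, Kf6, Kd6, Kf5.
White is in check but has 4 legal moves → neither.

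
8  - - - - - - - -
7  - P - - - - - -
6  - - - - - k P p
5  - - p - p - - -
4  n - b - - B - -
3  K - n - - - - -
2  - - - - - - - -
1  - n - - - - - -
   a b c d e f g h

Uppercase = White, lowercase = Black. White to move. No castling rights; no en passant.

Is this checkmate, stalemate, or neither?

White to move; white king on a3.
In check: yes, from the black knight on b1.
King squares — a2: attacked by Nc3; b2: attacked by Na4; b3: attacked by Bc4; a4: attacked by Nc3; b4: attacked by Pc5.
Legal moves for White: none.
In check with no legal moves → checkmate.

checkmate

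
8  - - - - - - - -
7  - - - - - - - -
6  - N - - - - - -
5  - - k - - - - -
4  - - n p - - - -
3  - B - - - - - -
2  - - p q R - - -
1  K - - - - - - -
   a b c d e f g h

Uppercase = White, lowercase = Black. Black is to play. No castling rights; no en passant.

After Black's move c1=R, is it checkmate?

After c1=R: white king on a1; in check: yes, from the black rook on c1.
King squares — b1: attacked by Rc1; a2: attacked by Qd2; b2: attacked by Qd2.
White has no legal moves → checkmate.

yes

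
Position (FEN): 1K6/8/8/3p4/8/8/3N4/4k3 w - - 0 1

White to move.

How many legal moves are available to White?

11

White to move; king on b8.
In check: no.
Legal moves: Kc8, Ka8, Kc7, Kb7, Ka7, Ne4, Nc4, Nf3+, Nb3, Nf1, Nb1.
Count: 11.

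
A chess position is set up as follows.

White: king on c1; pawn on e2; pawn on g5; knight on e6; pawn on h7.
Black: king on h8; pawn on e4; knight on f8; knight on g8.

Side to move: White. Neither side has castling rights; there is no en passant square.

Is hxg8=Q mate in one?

After hxg8=Q: black king on h8; in check: yes, from the white queen on g8.
Black has 1 legal reply: Kxg8.
In check but a legal move exists → not checkmate.

no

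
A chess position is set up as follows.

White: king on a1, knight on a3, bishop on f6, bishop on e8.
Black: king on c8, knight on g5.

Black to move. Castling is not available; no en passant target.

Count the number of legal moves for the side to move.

Black to move; king on c8.
In check: no.
Legal moves: Kb8, Kc7, Kb7, Nh7, Nf7, Ne6, Ne4, Nh3, Nf3.
Count: 9.

9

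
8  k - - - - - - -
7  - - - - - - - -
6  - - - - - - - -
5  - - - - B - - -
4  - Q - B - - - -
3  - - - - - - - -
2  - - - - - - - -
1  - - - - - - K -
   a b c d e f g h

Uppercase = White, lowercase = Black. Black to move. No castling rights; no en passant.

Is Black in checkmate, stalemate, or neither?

Black to move; black king on a8.
In check: no.
King squares — a7: attacked by Bd4; b7: attacked by Qb4; b8: attacked by Qb4.
Legal moves for Black: none.
Not in check and no legal moves → stalemate.

stalemate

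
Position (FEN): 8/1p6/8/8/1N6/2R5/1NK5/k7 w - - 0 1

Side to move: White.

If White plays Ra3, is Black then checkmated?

After Ra3: black king on a1; in check: yes, from the white rook on a3.
King squares — b1: attacked by Kc2; a2: attacked by Ra3; b2: attacked by Kc2.
Black has no legal moves → checkmate.

yes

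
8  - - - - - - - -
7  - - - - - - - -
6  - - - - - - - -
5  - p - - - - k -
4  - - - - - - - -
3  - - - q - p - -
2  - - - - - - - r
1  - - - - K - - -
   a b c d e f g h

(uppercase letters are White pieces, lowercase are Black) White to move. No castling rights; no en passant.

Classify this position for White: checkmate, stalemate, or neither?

White to move; white king on e1.
In check: no.
King squares — d1: attacked by Qd3; f1: attacked by Qd3; d2: attacked by Rh2; e2: attacked by Rh2; f2: attacked by Rh2.
Legal moves for White: none.
Not in check and no legal moves → stalemate.

stalemate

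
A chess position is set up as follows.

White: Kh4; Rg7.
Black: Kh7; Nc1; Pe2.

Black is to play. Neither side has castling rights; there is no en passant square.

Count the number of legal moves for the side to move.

Black to move; king on h7.
In check: yes, from the white rook on g7.
Legal moves: Kh8, Kxg7, Kh6.
Count: 3.

3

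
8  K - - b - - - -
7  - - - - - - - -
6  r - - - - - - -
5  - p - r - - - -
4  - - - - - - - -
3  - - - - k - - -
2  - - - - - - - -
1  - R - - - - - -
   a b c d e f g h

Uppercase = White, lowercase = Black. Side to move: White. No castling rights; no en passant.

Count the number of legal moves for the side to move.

White to move; king on a8.
In check: yes, from the black rook on a6.
Legal moves: Kb8, Kb7.
Count: 2.

2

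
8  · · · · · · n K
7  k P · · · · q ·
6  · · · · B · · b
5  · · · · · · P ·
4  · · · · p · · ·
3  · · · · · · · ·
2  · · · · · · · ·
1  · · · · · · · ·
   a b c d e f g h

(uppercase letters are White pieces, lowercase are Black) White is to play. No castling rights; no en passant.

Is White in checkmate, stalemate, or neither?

checkmate

White to move; white king on h8.
In check: yes, from the black queen on g7.
King squares — g7: attacked by Bh6; h7: attacked by Qg7; g8: attacked by Qg7.
Legal moves for White: none.
In check with no legal moves → checkmate.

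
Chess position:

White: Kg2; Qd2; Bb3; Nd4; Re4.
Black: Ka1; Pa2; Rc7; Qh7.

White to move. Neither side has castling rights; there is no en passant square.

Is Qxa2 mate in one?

yes

After Qxa2: black king on a1; in check: yes, from the white queen on a2.
King squares — b1: attacked by Qa2; a2: attacked by Bb3; b2: attacked by Qa2.
Black has no legal moves → checkmate.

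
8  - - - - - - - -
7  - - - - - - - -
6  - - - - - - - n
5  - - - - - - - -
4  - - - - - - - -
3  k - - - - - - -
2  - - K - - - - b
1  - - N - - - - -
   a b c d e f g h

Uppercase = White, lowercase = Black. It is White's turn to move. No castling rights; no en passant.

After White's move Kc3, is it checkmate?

After Kc3: black king on a3; in check: no.
Black is not in check, so this cannot be checkmate.

no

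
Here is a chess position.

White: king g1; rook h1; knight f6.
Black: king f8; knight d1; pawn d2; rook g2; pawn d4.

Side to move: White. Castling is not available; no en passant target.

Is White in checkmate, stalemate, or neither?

White to move; white king on g1.
In check: yes, from the black rook on g2.
Legal moves for White: Kxg2, Kf1.
White is in check but has 2 legal moves → neither.

neither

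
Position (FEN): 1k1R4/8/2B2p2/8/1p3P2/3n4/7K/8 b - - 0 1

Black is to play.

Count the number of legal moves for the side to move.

2

Black to move; king on b8.
In check: yes, from the white rook on d8.
Legal moves: Kc7, Ka7.
Count: 2.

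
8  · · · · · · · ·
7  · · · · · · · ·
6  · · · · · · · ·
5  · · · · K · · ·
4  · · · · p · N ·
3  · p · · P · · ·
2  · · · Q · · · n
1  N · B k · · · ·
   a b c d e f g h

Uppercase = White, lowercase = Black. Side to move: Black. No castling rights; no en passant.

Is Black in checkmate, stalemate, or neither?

Black to move; black king on d1.
In check: yes, from the white queen on d2.
King squares — c1: attacked by Qd2; e1: attacked by Qd2; c2: attacked by Na1; d2: attacked by Bc1; e2: attacked by Qd2.
Legal moves for Black: none.
In check with no legal moves → checkmate.

checkmate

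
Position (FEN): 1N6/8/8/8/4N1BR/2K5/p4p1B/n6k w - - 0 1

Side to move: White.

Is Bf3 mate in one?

After Bf3: black king on h1; in check: yes, from the white bishop on f3.
King squares — g1: attacked by Bh2; g2: attacked by Bf3; h2: attacked by Rh4.
Black has no legal moves → checkmate.

yes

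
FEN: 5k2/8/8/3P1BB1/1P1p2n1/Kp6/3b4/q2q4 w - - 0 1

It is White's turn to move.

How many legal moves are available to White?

0

White to move; king on a3.
In check: yes, from the black queen on a1.
Legal moves: none.
Count: 0.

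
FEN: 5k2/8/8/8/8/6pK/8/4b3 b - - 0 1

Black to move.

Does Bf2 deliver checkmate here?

no

After Bf2: white king on h3; in check: no.
White is not in check, so this cannot be checkmate.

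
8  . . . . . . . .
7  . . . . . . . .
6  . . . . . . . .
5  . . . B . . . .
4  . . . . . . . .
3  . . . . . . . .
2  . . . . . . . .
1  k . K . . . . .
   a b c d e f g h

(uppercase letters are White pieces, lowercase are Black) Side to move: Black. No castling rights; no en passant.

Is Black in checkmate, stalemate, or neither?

stalemate

Black to move; black king on a1.
In check: no.
King squares — b1: attacked by Kc1; a2: attacked by Bd5; b2: attacked by Kc1.
Legal moves for Black: none.
Not in check and no legal moves → stalemate.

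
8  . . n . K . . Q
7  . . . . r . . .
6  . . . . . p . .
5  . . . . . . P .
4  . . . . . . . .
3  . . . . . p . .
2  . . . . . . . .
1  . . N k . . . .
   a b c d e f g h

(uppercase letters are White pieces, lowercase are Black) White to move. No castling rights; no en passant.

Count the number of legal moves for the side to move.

2

White to move; king on e8.
In check: yes, from the black rook on e7.
Legal moves: Kf8, Kd8.
Count: 2.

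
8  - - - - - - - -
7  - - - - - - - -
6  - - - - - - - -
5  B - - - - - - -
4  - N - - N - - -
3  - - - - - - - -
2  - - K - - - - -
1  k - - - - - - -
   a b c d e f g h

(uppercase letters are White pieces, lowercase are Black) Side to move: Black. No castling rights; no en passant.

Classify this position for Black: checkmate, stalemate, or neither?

stalemate

Black to move; black king on a1.
In check: no.
King squares — b1: attacked by Kc2; a2: attacked by Nb4; b2: attacked by Kc2.
Legal moves for Black: none.
Not in check and no legal moves → stalemate.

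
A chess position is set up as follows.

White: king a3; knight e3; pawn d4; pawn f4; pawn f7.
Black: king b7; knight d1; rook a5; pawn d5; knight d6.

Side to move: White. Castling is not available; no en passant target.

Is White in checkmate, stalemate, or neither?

neither

White to move; white king on a3.
In check: yes, from the black rook on a5.
King squares — a2: attacked by Ra5; b2: attacked by Nd1; b3: available; a4: attacked by Ra5; b4: available.
Legal moves for White: Kb4, Kb3.
White is in check but has 2 legal moves → neither.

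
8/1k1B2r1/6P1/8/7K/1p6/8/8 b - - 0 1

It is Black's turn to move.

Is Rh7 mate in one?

no

After Rh7: white king on h4; in check: yes, from the black rook on h7.
White has 4 legal replies: Kg5, Kg4, Kg3, gxh7.
In check but a legal move exists → not checkmate.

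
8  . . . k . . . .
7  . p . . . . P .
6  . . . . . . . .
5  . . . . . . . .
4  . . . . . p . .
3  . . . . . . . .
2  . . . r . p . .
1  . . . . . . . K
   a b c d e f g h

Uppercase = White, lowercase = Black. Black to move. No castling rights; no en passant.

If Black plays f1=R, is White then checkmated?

After f1=R: white king on h1; in check: yes, from the black rook on f1.
King squares — g1: attacked by Rf1; g2: attacked by Rd2; h2: attacked by Rd2.
White has no legal moves → checkmate.

yes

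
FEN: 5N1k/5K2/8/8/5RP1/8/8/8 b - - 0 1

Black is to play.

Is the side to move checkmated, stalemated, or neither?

Black to move; black king on h8.
In check: no.
King squares — g7: attacked by Kf7; h7: attacked by Nf8; g8: attacked by Kf7.
Legal moves for Black: none.
Not in check and no legal moves → stalemate.

stalemate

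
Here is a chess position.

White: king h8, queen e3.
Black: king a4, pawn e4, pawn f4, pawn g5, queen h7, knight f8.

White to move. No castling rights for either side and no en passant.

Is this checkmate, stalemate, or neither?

White to move; white king on h8.
In check: yes, from the black queen on h7.
King squares — g7: attacked by Qh7; h7: attacked by Nf8; g8: attacked by Qh7.
Legal moves for White: none.
In check with no legal moves → checkmate.

checkmate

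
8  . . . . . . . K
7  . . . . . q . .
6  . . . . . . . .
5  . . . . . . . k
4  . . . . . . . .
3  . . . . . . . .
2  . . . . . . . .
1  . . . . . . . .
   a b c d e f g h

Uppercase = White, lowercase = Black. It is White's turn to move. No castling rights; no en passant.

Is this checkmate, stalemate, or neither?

stalemate

White to move; white king on h8.
In check: no.
King squares — g7: attacked by Qf7; h7: attacked by Qf7; g8: attacked by Qf7.
Legal moves for White: none.
Not in check and no legal moves → stalemate.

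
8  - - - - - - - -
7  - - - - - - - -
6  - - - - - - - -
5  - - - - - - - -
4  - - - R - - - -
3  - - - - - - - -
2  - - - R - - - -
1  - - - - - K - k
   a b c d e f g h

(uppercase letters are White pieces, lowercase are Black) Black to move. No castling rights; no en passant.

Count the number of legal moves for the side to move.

0

Black to move; king on h1.
In check: no.
Legal moves: none.
Count: 0.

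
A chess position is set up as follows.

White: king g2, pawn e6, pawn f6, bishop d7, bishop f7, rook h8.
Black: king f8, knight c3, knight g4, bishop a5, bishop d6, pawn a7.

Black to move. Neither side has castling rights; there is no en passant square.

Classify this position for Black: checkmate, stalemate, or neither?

checkmate

Black to move; black king on f8.
In check: yes, from the white rook on h8.
King squares — e7: attacked by Pf6; f7: attacked by Pe6; g7: attacked by Pf6; e8: attacked by Bd7; g8: attacked by Bf7.
Legal moves for Black: none.
In check with no legal moves → checkmate.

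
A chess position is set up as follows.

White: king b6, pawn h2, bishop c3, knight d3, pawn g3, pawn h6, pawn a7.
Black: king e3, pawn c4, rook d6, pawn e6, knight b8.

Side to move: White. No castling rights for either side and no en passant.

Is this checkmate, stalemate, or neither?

neither

White to move; white king on b6.
In check: yes, from the black rook on d6.
Legal moves for White: Kc7, Kb7, Kc5, Kb5, Ka5.
White is in check but has 5 legal moves → neither.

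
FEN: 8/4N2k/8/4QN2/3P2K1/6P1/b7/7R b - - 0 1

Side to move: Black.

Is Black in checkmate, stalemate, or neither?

checkmate

Black to move; black king on h7.
In check: yes, from the white rook on h1.
King squares — g6: attacked by Ne7; h6: attacked by Rh1; g7: attacked by Qe5; g8: attacked by Ne7; h8: attacked by Rh1.
Legal moves for Black: none.
In check with no legal moves → checkmate.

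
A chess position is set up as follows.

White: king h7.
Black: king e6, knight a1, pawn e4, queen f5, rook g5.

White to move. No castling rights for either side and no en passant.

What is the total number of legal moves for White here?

2

White to move; king on h7.
In check: yes, from the black queen on f5.
Legal moves: Kh8, Kh6.
Count: 2.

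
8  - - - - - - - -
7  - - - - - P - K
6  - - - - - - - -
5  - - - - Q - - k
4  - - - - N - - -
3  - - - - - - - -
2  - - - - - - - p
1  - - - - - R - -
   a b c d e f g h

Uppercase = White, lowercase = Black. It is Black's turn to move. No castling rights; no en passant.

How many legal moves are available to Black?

2

Black to move; king on h5.
In check: yes, from the white queen on e5.
Legal moves: Kh4, Kg4.
Count: 2.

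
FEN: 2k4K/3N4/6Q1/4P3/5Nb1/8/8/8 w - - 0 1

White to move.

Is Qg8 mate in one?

After Qg8: black king on c8; in check: yes, from the white queen on g8.
Black has 3 legal replies: Kxd7, Kc7, Kb7.
In check but a legal move exists → not checkmate.

no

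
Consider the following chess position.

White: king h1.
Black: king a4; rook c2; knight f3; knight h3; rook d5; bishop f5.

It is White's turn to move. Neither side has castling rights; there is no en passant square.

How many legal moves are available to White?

White to move; king on h1.
In check: no.
Legal moves: none.
Count: 0.

0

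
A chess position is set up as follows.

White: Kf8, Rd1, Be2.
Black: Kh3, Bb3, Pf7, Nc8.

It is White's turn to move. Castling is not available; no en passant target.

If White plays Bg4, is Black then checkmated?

no

After Bg4: black king on h3; in check: yes, from the white bishop on g4.
Black has 5 legal replies: Kh4, Kxg4, Kg3, Kh2, Kg2.
In check but a legal move exists → not checkmate.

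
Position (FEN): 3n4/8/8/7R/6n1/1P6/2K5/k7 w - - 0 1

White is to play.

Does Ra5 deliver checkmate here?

After Ra5: black king on a1; in check: yes, from the white rook on a5.
King squares — b1: attacked by Kc2; a2: attacked by Ra5; b2: attacked by Kc2.
Black has no legal moves → checkmate.

yes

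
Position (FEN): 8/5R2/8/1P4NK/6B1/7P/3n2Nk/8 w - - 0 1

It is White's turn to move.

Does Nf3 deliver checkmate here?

no

After Nf3: black king on h2; in check: yes, from the white knight on f3.
Black has 4 legal replies: Kg3, Kxg2, Kh1, Nxf3.
In check but a legal move exists → not checkmate.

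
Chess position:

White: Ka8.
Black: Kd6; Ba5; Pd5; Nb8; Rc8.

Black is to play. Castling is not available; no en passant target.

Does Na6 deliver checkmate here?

After Na6: white king on a8; in check: yes, from the black rook on c8.
White has 2 legal replies: Kb7, Ka7.
In check but a legal move exists → not checkmate.

no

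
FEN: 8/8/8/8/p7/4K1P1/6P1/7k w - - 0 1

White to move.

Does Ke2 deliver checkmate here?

After Ke2: black king on h1; in check: no.
Black is not in check, so this cannot be checkmate.

no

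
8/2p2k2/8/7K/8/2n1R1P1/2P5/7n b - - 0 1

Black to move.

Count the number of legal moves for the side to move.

Black to move; king on f7.
In check: no.
Legal moves: Kg8, Kf8, Kg7, Kf6, Nd5, Nb5, Ne4, Na4, Ne2, Na2, Nd1, Nb1, Nxg3+, Nf2, c6, c5.
Count: 16.

16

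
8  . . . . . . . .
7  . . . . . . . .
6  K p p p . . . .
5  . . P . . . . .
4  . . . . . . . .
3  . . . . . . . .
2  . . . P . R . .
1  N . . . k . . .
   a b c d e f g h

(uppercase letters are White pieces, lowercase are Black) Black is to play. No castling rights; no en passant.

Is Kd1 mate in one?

After Kd1: white king on a6; in check: no.
White is not in check, so this cannot be checkmate.

no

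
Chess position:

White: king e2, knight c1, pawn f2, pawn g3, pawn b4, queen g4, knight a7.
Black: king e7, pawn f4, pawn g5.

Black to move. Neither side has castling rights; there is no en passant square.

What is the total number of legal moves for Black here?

8

Black to move; king on e7.
In check: no.
Legal moves: Kf8, Ke8, Kd8, Kf7, Kf6, Kd6, fxg3, f3+.
Count: 8.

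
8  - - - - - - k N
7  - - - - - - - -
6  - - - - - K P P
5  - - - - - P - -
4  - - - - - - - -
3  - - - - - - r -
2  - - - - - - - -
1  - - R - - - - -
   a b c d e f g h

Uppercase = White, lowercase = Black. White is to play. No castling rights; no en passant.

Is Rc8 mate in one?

After Rc8: black king on g8; in check: yes, from the white rook on c8.
King squares — f7: attacked by Kf6; g7: attacked by Kf6; h7: attacked by Pg6; f8: attacked by Rc8; h8: attacked by Rc8.
Black has no legal moves → checkmate.

yes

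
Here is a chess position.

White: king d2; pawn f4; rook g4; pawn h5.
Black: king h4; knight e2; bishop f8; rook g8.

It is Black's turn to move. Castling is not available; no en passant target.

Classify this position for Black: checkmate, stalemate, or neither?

neither

Black to move; black king on h4.
In check: yes, from the white rook on g4.
King squares — g3: attacked by Rg4; h3: available; g4: available; g5: attacked by Pf4; h5: available.
Legal moves for Black: Kxh5, Kxg4, Kh3, Rxg4.
Black is in check but has 4 legal moves → neither.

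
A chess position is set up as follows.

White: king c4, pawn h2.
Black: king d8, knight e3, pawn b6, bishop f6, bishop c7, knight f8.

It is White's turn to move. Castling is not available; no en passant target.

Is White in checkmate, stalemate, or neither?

White to move; white king on c4.
In check: yes, from the black knight on e3.
King squares — b3: available; c3: attacked by Bf6; d3: available; b4: available; d4: attacked by Bf6; b5: available; c5: attacked by Pb6; d5: attacked by Ne3.
Legal moves for White: Kb5, Kb4, Kd3, Kb3.
White is in check but has 4 legal moves → neither.

neither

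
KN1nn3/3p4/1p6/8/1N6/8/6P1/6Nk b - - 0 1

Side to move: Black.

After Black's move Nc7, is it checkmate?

After Nc7: white king on a8; in check: yes, from the black knight on c7.
White has 1 legal reply: Ka7.
In check but a legal move exists → not checkmate.

no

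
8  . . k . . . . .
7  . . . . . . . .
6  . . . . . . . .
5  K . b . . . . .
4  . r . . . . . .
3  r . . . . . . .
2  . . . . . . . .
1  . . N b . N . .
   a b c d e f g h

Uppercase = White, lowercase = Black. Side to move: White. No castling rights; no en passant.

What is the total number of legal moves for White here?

White to move; king on a5.
In check: yes, from the black rook on a3.
Legal moves: none.
Count: 0.

0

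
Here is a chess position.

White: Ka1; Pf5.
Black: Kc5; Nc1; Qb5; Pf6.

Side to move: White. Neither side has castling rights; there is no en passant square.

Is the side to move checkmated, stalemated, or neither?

White to move; white king on a1.
In check: no.
King squares — b1: attacked by Qb5; a2: attacked by Nc1; b2: attacked by Qb5.
Legal moves for White: none.
Not in check and no legal moves → stalemate.

stalemate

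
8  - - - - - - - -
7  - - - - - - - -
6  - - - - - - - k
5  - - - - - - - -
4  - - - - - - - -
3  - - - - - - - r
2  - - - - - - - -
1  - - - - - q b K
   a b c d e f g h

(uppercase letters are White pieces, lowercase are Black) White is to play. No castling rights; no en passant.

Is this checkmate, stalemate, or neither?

checkmate

White to move; white king on h1.
In check: yes, from the black rook on h3.
King squares — g1: attacked by Qf1; g2: attacked by Qf1; h2: attacked by Bg1.
Legal moves for White: none.
In check with no legal moves → checkmate.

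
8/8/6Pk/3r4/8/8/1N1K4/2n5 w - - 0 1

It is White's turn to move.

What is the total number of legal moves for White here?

6

White to move; king on d2.
In check: yes, from the black rook on d5.
Legal moves: Ke3, Kc3, Kc2, Ke1, Kxc1, Nd3.
Count: 6.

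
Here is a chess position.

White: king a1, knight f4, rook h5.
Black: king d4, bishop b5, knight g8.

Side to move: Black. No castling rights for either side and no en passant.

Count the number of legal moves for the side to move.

16

Black to move; king on d4.
In check: no.
Legal moves: Ne7, Nh6, Nf6, Be8, Bd7, Bc6, Ba6, Bc4, Ba4, Bd3, Be2, Bf1, Ke4, Kc4, Ke3, Kc3.
Count: 16.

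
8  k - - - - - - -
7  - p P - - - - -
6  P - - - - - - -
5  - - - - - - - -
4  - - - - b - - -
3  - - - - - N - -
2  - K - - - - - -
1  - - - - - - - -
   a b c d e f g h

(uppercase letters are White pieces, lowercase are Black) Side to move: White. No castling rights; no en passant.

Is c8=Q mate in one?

no

After c8=Q: black king on a8; in check: yes, from the white queen on c8.
Black has 1 legal reply: Ka7.
In check but a legal move exists → not checkmate.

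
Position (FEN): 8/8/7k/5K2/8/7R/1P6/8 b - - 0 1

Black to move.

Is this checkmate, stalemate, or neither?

neither

Black to move; black king on h6.
In check: yes, from the white rook on h3.
Legal moves for Black: Kg7.
Black is in check but has 1 legal move → neither.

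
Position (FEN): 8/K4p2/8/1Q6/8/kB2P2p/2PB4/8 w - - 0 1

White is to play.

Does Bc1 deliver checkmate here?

yes

After Bc1: black king on a3; in check: yes, from the white bishop on c1.
King squares — a2: attacked by Bb3; b2: attacked by Bc1; b3: attacked by Pc2; a4: attacked by Bb3; b4: attacked by Qb5.
Black has no legal moves → checkmate.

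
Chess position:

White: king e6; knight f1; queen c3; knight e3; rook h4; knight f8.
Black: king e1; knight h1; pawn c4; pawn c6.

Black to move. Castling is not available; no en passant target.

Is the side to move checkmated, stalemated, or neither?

neither

Black to move; black king on e1.
In check: yes, from the white queen on c3.
Legal moves for Black: Kf2, Ke2.
Black is in check but has 2 legal moves → neither.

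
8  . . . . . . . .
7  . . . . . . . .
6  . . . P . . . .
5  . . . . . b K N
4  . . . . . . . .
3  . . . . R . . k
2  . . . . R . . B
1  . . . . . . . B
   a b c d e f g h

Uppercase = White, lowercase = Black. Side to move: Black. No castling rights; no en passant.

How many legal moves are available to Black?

0

Black to move; king on h3.
In check: yes, from the white rook on e3.
Legal moves: none.
Count: 0.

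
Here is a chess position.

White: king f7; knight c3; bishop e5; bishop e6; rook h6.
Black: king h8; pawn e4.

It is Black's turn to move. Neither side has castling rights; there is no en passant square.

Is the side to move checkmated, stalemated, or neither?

Black to move; black king on h8.
In check: yes, from the white bishop on e5 and the white rook on h6.
King squares — g7: attacked by Be5; h7: attacked by Rh6; g8: attacked by Kf7.
Legal moves for Black: none.
In check with no legal moves → checkmate.

checkmate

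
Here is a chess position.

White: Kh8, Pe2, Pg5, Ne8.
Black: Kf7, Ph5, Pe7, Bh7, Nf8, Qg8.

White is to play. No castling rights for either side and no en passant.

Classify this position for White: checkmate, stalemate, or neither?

checkmate

White to move; white king on h8.
In check: yes, from the black queen on g8.
King squares — g7: attacked by Kf7; h7: attacked by Nf8; g8: attacked by Kf7.
Legal moves for White: none.
In check with no legal moves → checkmate.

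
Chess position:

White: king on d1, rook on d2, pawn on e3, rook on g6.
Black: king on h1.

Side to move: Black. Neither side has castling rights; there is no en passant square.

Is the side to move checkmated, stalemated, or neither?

stalemate

Black to move; black king on h1.
In check: no.
King squares — g1: attacked by Rg6; g2: attacked by Rd2; h2: attacked by Rd2.
Legal moves for Black: none.
Not in check and no legal moves → stalemate.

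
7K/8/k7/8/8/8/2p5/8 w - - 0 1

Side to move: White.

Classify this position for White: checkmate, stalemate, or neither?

neither

White to move; white king on h8.
In check: no.
Legal moves for White: Kg8, Kh7, Kg7.
White has 3 legal moves and is not in check → neither.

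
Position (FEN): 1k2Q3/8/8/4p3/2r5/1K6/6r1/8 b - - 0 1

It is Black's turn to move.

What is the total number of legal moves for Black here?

Black to move; king on b8.
In check: yes, from the white queen on e8.
Legal moves: Kc7, Kb7, Ka7, Rc8.
Count: 4.

4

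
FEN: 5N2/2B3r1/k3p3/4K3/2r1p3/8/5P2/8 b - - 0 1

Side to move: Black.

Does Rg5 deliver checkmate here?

no

After Rg5: white king on e5; in check: yes, from the black rook on g5.
White has 4 legal replies: Kf6, Kxe6, Kd6, Kf4.
In check but a legal move exists → not checkmate.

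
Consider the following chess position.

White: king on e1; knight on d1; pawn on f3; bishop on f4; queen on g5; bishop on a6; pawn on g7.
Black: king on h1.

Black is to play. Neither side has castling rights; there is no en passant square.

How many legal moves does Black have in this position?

Black to move; king on h1.
In check: no.
Legal moves: none.
Count: 0.

0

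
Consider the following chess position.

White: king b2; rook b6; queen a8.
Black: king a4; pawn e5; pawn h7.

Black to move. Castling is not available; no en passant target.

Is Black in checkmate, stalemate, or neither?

checkmate

Black to move; black king on a4.
In check: yes, from the white queen on a8.
King squares — a3: attacked by Kb2; b3: attacked by Kb2; b4: attacked by Rb6; a5: attacked by Qa8; b5: attacked by Rb6.
Legal moves for Black: none.
In check with no legal moves → checkmate.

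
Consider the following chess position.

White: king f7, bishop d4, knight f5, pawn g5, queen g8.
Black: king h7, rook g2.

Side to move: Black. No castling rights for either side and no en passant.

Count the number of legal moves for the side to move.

Black to move; king on h7.
In check: yes, from the white queen on g8.
Legal moves: none.
Count: 0.

0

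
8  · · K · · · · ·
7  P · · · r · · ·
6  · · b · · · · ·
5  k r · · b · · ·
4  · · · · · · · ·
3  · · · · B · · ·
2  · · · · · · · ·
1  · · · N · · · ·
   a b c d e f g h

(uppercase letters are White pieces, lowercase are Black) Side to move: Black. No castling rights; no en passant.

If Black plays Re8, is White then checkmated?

After Re8: white king on c8; in check: yes, from the black rook on e8.
King squares — b7: attacked by Rb5; c7: attacked by Be5; d7: attacked by Bc6; b8: attacked by Rb5; d8: attacked by Re8.
White has no legal moves → checkmate.

yes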